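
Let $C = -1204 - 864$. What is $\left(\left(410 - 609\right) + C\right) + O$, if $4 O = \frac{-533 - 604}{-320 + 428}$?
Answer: $- \frac{326827}{144} \approx -2269.6$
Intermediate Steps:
$O = - \frac{379}{144}$ ($O = \frac{\left(-533 - 604\right) \frac{1}{-320 + 428}}{4} = \frac{\left(-1137\right) \frac{1}{108}}{4} = \frac{1}{4} \left(- \frac{379}{36}\right) = - \frac{379}{144} \approx -2.6319$)
$C = -2068$ ($C = -1204 - 864 = -2068$)
$\left(\left(410 - 609\right) + C\right) + O = \left(\left(410 - 609\right) - 2068\right) - \frac{379}{144} = \left(-199 - 2068\right) - \frac{379}{144} = -2267 - \frac{379}{144} = - \frac{326827}{144}$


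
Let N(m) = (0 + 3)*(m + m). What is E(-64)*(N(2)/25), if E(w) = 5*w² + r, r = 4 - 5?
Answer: 245748/25 ≈ 9829.9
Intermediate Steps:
N(m) = 6*m (N(m) = 3*(2*m) = 6*m)
r = -1
E(w) = -1 + 5*w² (E(w) = 5*w² - 1 = -1 + 5*w²)
E(-64)*(N(2)/25) = (-1 + 5*(-64)²)*((6*2)/25) = (-1 + 5*4096)*(12*(1/25)) = (-1 + 20480)*(12/25) = 20479*(12/25) = 245748/25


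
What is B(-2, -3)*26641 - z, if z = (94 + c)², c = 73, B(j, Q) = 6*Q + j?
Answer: -560709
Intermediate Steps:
B(j, Q) = j + 6*Q
z = 27889 (z = (94 + 73)² = 167² = 27889)
B(-2, -3)*26641 - z = (-2 + 6*(-3))*26641 - 1*27889 = (-2 - 18)*26641 - 27889 = -20*26641 - 27889 = -532820 - 27889 = -560709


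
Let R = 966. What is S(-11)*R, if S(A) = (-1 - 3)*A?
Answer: 42504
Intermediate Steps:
S(A) = -4*A
S(-11)*R = -4*(-11)*966 = 44*966 = 42504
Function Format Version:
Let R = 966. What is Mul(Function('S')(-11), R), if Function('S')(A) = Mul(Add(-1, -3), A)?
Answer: 42504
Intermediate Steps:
Function('S')(A) = Mul(-4, A)
Mul(Function('S')(-11), R) = Mul(Mul(-4, -11), 966) = Mul(44, 966) = 42504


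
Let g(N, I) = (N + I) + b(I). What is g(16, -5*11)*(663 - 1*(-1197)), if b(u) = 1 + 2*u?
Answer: -275280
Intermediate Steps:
g(N, I) = 1 + N + 3*I (g(N, I) = (N + I) + (1 + 2*I) = (I + N) + (1 + 2*I) = 1 + N + 3*I)
g(16, -5*11)*(663 - 1*(-1197)) = (1 + 16 + 3*(-5*11))*(663 - 1*(-1197)) = (1 + 16 + 3*(-55))*(663 + 1197) = (1 + 16 - 165)*1860 = -148*1860 = -275280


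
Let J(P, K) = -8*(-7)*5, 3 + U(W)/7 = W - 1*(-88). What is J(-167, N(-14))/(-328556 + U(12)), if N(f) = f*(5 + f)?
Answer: -280/327877 ≈ -0.00085398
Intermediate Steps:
U(W) = 595 + 7*W (U(W) = -21 + 7*(W - 1*(-88)) = -21 + 7*(W + 88) = -21 + 7*(88 + W) = -21 + (616 + 7*W) = 595 + 7*W)
J(P, K) = 280 (J(P, K) = 56*5 = 280)
J(-167, N(-14))/(-328556 + U(12)) = 280/(-328556 + (595 + 7*12)) = 280/(-328556 + (595 + 84)) = 280/(-328556 + 679) = 280/(-327877) = 280*(-1/327877) = -280/327877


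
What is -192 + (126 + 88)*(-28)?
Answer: -6184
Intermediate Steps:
-192 + (126 + 88)*(-28) = -192 + 214*(-28) = -192 - 5992 = -6184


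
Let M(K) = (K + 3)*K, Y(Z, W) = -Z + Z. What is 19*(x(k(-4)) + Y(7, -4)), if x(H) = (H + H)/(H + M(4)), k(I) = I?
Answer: -19/3 ≈ -6.3333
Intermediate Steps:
Y(Z, W) = 0
M(K) = K*(3 + K) (M(K) = (3 + K)*K = K*(3 + K))
x(H) = 2*H/(28 + H) (x(H) = (H + H)/(H + 4*(3 + 4)) = (2*H)/(H + 4*7) = (2*H)/(H + 28) = (2*H)/(28 + H) = 2*H/(28 + H))
19*(x(k(-4)) + Y(7, -4)) = 19*(2*(-4)/(28 - 4) + 0) = 19*(2*(-4)/24 + 0) = 19*(2*(-4)*(1/24) + 0) = 19*(-1/3 + 0) = 19*(-1/3) = -19/3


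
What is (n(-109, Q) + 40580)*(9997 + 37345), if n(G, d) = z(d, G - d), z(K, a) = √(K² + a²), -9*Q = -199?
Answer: 1921138360 + 47342*√1432001/9 ≈ 1.9274e+9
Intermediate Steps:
Q = 199/9 (Q = -⅑*(-199) = 199/9 ≈ 22.111)
n(G, d) = √(d² + (G - d)²)
(n(-109, Q) + 40580)*(9997 + 37345) = (√((199/9)² + (-109 - 1*199/9)²) + 40580)*(9997 + 37345) = (√(39601/81 + (-109 - 199/9)²) + 40580)*47342 = (√(39601/81 + (-1180/9)²) + 40580)*47342 = (√(39601/81 + 1392400/81) + 40580)*47342 = (√(1432001/81) + 40580)*47342 = (√1432001/9 + 40580)*47342 = (40580 + √1432001/9)*47342 = 1921138360 + 47342*√1432001/9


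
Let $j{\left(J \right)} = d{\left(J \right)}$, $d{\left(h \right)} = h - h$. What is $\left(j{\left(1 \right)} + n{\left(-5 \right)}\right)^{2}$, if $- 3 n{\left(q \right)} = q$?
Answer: $\frac{25}{9} \approx 2.7778$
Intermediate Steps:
$d{\left(h \right)} = 0$
$j{\left(J \right)} = 0$
$n{\left(q \right)} = - \frac{q}{3}$
$\left(j{\left(1 \right)} + n{\left(-5 \right)}\right)^{2} = \left(0 - - \frac{5}{3}\right)^{2} = \left(0 + \frac{5}{3}\right)^{2} = \left(\frac{5}{3}\right)^{2} = \frac{25}{9}$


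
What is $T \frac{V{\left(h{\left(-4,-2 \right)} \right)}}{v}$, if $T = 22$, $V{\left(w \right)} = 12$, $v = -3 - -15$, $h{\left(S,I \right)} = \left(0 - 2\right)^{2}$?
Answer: $22$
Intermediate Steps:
$h{\left(S,I \right)} = 4$ ($h{\left(S,I \right)} = \left(-2\right)^{2} = 4$)
$v = 12$ ($v = -3 + 15 = 12$)
$T \frac{V{\left(h{\left(-4,-2 \right)} \right)}}{v} = 22 \cdot \frac{12}{12} = 22 \cdot 12 \cdot \frac{1}{12} = 22 \cdot 1 = 22$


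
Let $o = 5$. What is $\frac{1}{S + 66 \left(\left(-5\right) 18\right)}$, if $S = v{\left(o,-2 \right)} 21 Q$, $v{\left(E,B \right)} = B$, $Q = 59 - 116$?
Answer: $- \frac{1}{3546} \approx -0.00028201$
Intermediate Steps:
$Q = -57$
$S = 2394$ ($S = \left(-2\right) 21 \left(-57\right) = \left(-42\right) \left(-57\right) = 2394$)
$\frac{1}{S + 66 \left(\left(-5\right) 18\right)} = \frac{1}{2394 + 66 \left(\left(-5\right) 18\right)} = \frac{1}{2394 + 66 \left(-90\right)} = \frac{1}{2394 - 5940} = \frac{1}{-3546} = - \frac{1}{3546}$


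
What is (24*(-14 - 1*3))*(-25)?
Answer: 10200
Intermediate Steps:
(24*(-14 - 1*3))*(-25) = (24*(-14 - 3))*(-25) = (24*(-17))*(-25) = -408*(-25) = 10200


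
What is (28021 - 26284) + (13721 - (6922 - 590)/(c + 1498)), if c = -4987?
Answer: 53939294/3489 ≈ 15460.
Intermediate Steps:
(28021 - 26284) + (13721 - (6922 - 590)/(c + 1498)) = (28021 - 26284) + (13721 - (6922 - 590)/(-4987 + 1498)) = 1737 + (13721 - 6332/(-3489)) = 1737 + (13721 - 6332*(-1)/3489) = 1737 + (13721 - 1*(-6332/3489)) = 1737 + (13721 + 6332/3489) = 1737 + 47878901/3489 = 53939294/3489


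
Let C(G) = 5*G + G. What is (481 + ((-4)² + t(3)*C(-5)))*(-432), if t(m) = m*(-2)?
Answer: -292464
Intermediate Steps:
t(m) = -2*m
C(G) = 6*G
(481 + ((-4)² + t(3)*C(-5)))*(-432) = (481 + ((-4)² + (-2*3)*(6*(-5))))*(-432) = (481 + (16 - 6*(-30)))*(-432) = (481 + (16 + 180))*(-432) = (481 + 196)*(-432) = 677*(-432) = -292464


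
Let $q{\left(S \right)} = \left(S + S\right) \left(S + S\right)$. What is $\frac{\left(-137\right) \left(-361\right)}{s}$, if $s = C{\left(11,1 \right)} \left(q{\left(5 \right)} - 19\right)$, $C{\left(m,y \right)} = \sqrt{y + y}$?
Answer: $\frac{49457 \sqrt{2}}{162} \approx 431.75$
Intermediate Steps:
$C{\left(m,y \right)} = \sqrt{2} \sqrt{y}$ ($C{\left(m,y \right)} = \sqrt{2 y} = \sqrt{2} \sqrt{y}$)
$q{\left(S \right)} = 4 S^{2}$ ($q{\left(S \right)} = 2 S 2 S = 4 S^{2}$)
$s = 81 \sqrt{2}$ ($s = \sqrt{2} \sqrt{1} \left(4 \cdot 5^{2} - 19\right) = \sqrt{2} \cdot 1 \left(4 \cdot 25 - 19\right) = \sqrt{2} \left(100 - 19\right) = \sqrt{2} \cdot 81 = 81 \sqrt{2} \approx 114.55$)
$\frac{\left(-137\right) \left(-361\right)}{s} = \frac{\left(-137\right) \left(-361\right)}{81 \sqrt{2}} = 49457 \frac{\sqrt{2}}{162} = \frac{49457 \sqrt{2}}{162}$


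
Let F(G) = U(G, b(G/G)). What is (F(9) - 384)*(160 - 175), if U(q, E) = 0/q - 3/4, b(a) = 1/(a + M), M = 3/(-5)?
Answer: 23085/4 ≈ 5771.3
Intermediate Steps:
M = -⅗ (M = 3*(-⅕) = -⅗ ≈ -0.60000)
b(a) = 1/(-⅗ + a) (b(a) = 1/(a - ⅗) = 1/(-⅗ + a))
U(q, E) = -¾ (U(q, E) = 0 - 3*¼ = 0 - ¾ = -¾)
F(G) = -¾
(F(9) - 384)*(160 - 175) = (-¾ - 384)*(160 - 175) = -1539/4*(-15) = 23085/4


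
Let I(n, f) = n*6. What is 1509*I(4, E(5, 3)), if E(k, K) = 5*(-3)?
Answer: 36216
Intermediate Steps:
E(k, K) = -15
I(n, f) = 6*n
1509*I(4, E(5, 3)) = 1509*(6*4) = 1509*24 = 36216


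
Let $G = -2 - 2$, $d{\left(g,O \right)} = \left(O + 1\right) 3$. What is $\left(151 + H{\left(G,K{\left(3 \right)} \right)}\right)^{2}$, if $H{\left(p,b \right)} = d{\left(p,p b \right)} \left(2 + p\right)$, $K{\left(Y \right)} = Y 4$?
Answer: $187489$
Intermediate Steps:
$d{\left(g,O \right)} = 3 + 3 O$ ($d{\left(g,O \right)} = \left(1 + O\right) 3 = 3 + 3 O$)
$K{\left(Y \right)} = 4 Y$
$G = -4$
$H{\left(p,b \right)} = \left(2 + p\right) \left(3 + 3 b p\right)$ ($H{\left(p,b \right)} = \left(3 + 3 p b\right) \left(2 + p\right) = \left(3 + 3 b p\right) \left(2 + p\right) = \left(2 + p\right) \left(3 + 3 b p\right)$)
$\left(151 + H{\left(G,K{\left(3 \right)} \right)}\right)^{2} = \left(151 + 3 \left(1 + 4 \cdot 3 \left(-4\right)\right) \left(2 - 4\right)\right)^{2} = \left(151 + 3 \left(1 + 12 \left(-4\right)\right) \left(-2\right)\right)^{2} = \left(151 + 3 \left(1 - 48\right) \left(-2\right)\right)^{2} = \left(151 + 3 \left(-47\right) \left(-2\right)\right)^{2} = \left(151 + 282\right)^{2} = 433^{2} = 187489$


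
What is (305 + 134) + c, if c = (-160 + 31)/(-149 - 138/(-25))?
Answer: 1577918/3587 ≈ 439.90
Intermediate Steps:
c = 3225/3587 (c = -129/(-149 - 138*(-1/25)) = -129/(-149 + 138/25) = -129/(-3587/25) = -129*(-25/3587) = 3225/3587 ≈ 0.89908)
(305 + 134) + c = (305 + 134) + 3225/3587 = 439 + 3225/3587 = 1577918/3587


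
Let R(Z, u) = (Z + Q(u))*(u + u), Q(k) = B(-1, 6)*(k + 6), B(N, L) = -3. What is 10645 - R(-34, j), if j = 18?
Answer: 14461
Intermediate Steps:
Q(k) = -18 - 3*k (Q(k) = -3*(k + 6) = -3*(6 + k) = -18 - 3*k)
R(Z, u) = 2*u*(-18 + Z - 3*u) (R(Z, u) = (Z + (-18 - 3*u))*(u + u) = (-18 + Z - 3*u)*(2*u) = 2*u*(-18 + Z - 3*u))
10645 - R(-34, j) = 10645 - 2*18*(-18 - 34 - 3*18) = 10645 - 2*18*(-18 - 34 - 54) = 10645 - 2*18*(-106) = 10645 - 1*(-3816) = 10645 + 3816 = 14461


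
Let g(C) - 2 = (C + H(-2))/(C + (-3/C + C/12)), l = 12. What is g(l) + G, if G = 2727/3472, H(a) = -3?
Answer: 206071/59024 ≈ 3.4913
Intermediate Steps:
G = 2727/3472 (G = 2727*(1/3472) = 2727/3472 ≈ 0.78543)
g(C) = 2 + (-3 + C)/(-3/C + 13*C/12) (g(C) = 2 + (C - 3)/(C + (-3/C + C/12)) = 2 + (-3 + C)/(C + (-3/C + C*(1/12))) = 2 + (-3 + C)/(C + (-3/C + C/12)) = 2 + (-3 + C)/(-3/C + 13*C/12))
g(l) + G = 2*(-36 - 18*12 + 19*12²)/(-36 + 13*12²) + 2727/3472 = 2*(-36 - 216 + 19*144)/(-36 + 13*144) + 2727/3472 = 2*(-36 - 216 + 2736)/(-36 + 1872) + 2727/3472 = 2*2484/1836 + 2727/3472 = 2*(1/1836)*2484 + 2727/3472 = 46/17 + 2727/3472 = 206071/59024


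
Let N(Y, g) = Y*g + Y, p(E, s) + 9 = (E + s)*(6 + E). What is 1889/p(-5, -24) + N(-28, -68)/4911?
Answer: -9205591/186618 ≈ -49.329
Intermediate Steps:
p(E, s) = -9 + (6 + E)*(E + s) (p(E, s) = -9 + (E + s)*(6 + E) = -9 + (6 + E)*(E + s))
N(Y, g) = Y + Y*g
1889/p(-5, -24) + N(-28, -68)/4911 = 1889/(-9 + (-5)² + 6*(-5) + 6*(-24) - 5*(-24)) - 28*(1 - 68)/4911 = 1889/(-9 + 25 - 30 - 144 + 120) - 28*(-67)*(1/4911) = 1889/(-38) + 1876*(1/4911) = 1889*(-1/38) + 1876/4911 = -1889/38 + 1876/4911 = -9205591/186618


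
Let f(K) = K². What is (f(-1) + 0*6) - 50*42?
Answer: -2099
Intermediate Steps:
(f(-1) + 0*6) - 50*42 = ((-1)² + 0*6) - 50*42 = (1 + 0) - 2100 = 1 - 2100 = -2099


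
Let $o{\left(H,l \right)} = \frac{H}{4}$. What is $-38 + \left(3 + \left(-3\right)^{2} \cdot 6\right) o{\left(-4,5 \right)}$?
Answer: $-95$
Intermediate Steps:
$o{\left(H,l \right)} = \frac{H}{4}$ ($o{\left(H,l \right)} = H \frac{1}{4} = \frac{H}{4}$)
$-38 + \left(3 + \left(-3\right)^{2} \cdot 6\right) o{\left(-4,5 \right)} = -38 + \left(3 + \left(-3\right)^{2} \cdot 6\right) \frac{1}{4} \left(-4\right) = -38 + \left(3 + 9 \cdot 6\right) \left(-1\right) = -38 + \left(3 + 54\right) \left(-1\right) = -38 + 57 \left(-1\right) = -38 - 57 = -95$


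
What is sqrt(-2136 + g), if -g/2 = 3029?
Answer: I*sqrt(8194) ≈ 90.521*I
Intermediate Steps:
g = -6058 (g = -2*3029 = -6058)
sqrt(-2136 + g) = sqrt(-2136 - 6058) = sqrt(-8194) = I*sqrt(8194)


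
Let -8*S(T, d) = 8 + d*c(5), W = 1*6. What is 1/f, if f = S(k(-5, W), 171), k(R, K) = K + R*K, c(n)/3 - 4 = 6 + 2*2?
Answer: -4/3595 ≈ -0.0011127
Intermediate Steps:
c(n) = 42 (c(n) = 12 + 3*(6 + 2*2) = 12 + 3*(6 + 4) = 12 + 3*10 = 12 + 30 = 42)
W = 6
k(R, K) = K + K*R
S(T, d) = -1 - 21*d/4 (S(T, d) = -(8 + d*42)/8 = -(8 + 42*d)/8 = -1 - 21*d/4)
f = -3595/4 (f = -1 - 21/4*171 = -1 - 3591/4 = -3595/4 ≈ -898.75)
1/f = 1/(-3595/4) = -4/3595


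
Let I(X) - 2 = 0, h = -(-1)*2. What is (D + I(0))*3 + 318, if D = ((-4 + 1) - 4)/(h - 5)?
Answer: 331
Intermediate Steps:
h = 2 (h = -1*(-2) = 2)
I(X) = 2 (I(X) = 2 + 0 = 2)
D = 7/3 (D = ((-4 + 1) - 4)/(2 - 5) = (-3 - 4)/(-3) = -7*(-⅓) = 7/3 ≈ 2.3333)
(D + I(0))*3 + 318 = (7/3 + 2)*3 + 318 = (13/3)*3 + 318 = 13 + 318 = 331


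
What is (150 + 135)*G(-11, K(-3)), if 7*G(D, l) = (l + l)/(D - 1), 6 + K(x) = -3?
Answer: 855/14 ≈ 61.071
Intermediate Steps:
K(x) = -9 (K(x) = -6 - 3 = -9)
G(D, l) = 2*l/(7*(-1 + D)) (G(D, l) = ((l + l)/(D - 1))/7 = ((2*l)/(-1 + D))/7 = (2*l/(-1 + D))/7 = 2*l/(7*(-1 + D)))
(150 + 135)*G(-11, K(-3)) = (150 + 135)*((2/7)*(-9)/(-1 - 11)) = 285*((2/7)*(-9)/(-12)) = 285*((2/7)*(-9)*(-1/12)) = 285*(3/14) = 855/14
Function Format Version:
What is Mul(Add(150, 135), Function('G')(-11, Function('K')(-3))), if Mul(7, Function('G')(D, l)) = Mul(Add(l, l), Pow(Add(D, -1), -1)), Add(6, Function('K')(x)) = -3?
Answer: Rational(855, 14) ≈ 61.071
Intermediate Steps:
Function('K')(x) = -9 (Function('K')(x) = Add(-6, -3) = -9)
Function('G')(D, l) = Mul(Rational(2, 7), l, Pow(Add(-1, D), -1)) (Function('G')(D, l) = Mul(Rational(1, 7), Mul(Add(l, l), Pow(Add(D, -1), -1))) = Mul(Rational(1, 7), Mul(Mul(2, l), Pow(Add(-1, D), -1))) = Mul(Rational(1, 7), Mul(2, l, Pow(Add(-1, D), -1))) = Mul(Rational(2, 7), l, Pow(Add(-1, D), -1)))
Mul(Add(150, 135), Function('G')(-11, Function('K')(-3))) = Mul(Add(150, 135), Mul(Rational(2, 7), -9, Pow(Add(-1, -11), -1))) = Mul(285, Mul(Rational(2, 7), -9, Pow(-12, -1))) = Mul(285, Mul(Rational(2, 7), -9, Rational(-1, 12))) = Mul(285, Rational(3, 14)) = Rational(855, 14)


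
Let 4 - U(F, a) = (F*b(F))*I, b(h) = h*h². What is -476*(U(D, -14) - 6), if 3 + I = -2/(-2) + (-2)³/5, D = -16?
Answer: -561507688/5 ≈ -1.1230e+8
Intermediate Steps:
b(h) = h³
I = -18/5 (I = -3 + (-2/(-2) + (-2)³/5) = -3 + (-2*(-½) - 8*⅕) = -3 + (1 - 8/5) = -3 - ⅗ = -18/5 ≈ -3.6000)
U(F, a) = 4 + 18*F⁴/5 (U(F, a) = 4 - F*F³*(-18)/5 = 4 - F⁴*(-18)/5 = 4 - (-18)*F⁴/5 = 4 + 18*F⁴/5)
-476*(U(D, -14) - 6) = -476*((4 + (18/5)*(-16)⁴) - 6) = -476*((4 + (18/5)*65536) - 6) = -476*((4 + 1179648/5) - 6) = -476*(1179668/5 - 6) = -476*1179638/5 = -561507688/5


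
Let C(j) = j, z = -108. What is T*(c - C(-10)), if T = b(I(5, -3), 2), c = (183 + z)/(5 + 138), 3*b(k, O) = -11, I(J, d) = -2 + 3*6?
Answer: -1505/39 ≈ -38.590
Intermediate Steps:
I(J, d) = 16 (I(J, d) = -2 + 18 = 16)
b(k, O) = -11/3 (b(k, O) = (1/3)*(-11) = -11/3)
c = 75/143 (c = (183 - 108)/(5 + 138) = 75/143 ≈ 0.52448)
T = -11/3 ≈ -3.6667
T*(c - C(-10)) = -11*(75/143 - 1*(-10))/3 = -11*(75/143 + 10)/3 = -11/3*1505/143 = -1505/39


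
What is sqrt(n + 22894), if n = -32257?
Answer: I*sqrt(9363) ≈ 96.763*I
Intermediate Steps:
sqrt(n + 22894) = sqrt(-32257 + 22894) = sqrt(-9363) = I*sqrt(9363)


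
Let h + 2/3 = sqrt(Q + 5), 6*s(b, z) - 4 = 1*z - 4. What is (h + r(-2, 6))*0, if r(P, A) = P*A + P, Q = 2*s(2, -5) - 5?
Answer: 0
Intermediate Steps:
s(b, z) = z/6 (s(b, z) = 2/3 + (1*z - 4)/6 = 2/3 + (z - 4)/6 = 2/3 + (-4 + z)/6 = 2/3 + (-2/3 + z/6) = z/6)
Q = -20/3 (Q = 2*((1/6)*(-5)) - 5 = 2*(-5/6) - 5 = -5/3 - 5 = -20/3 ≈ -6.6667)
h = -2/3 + I*sqrt(15)/3 (h = -2/3 + sqrt(-20/3 + 5) = -2/3 + sqrt(-5/3) = -2/3 + I*sqrt(15)/3 ≈ -0.66667 + 1.291*I)
r(P, A) = P + A*P (r(P, A) = A*P + P = P + A*P)
(h + r(-2, 6))*0 = ((-2/3 + I*sqrt(15)/3) - 2*(1 + 6))*0 = ((-2/3 + I*sqrt(15)/3) - 2*7)*0 = ((-2/3 + I*sqrt(15)/3) - 14)*0 = (-44/3 + I*sqrt(15)/3)*0 = 0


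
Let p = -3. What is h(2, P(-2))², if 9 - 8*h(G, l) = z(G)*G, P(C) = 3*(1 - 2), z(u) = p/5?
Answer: 2601/1600 ≈ 1.6256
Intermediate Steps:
z(u) = -⅗ (z(u) = -3/5 = -3*⅕ = -⅗)
P(C) = -3 (P(C) = 3*(-1) = -3)
h(G, l) = 9/8 + 3*G/40 (h(G, l) = 9/8 - (-3)*G/40 = 9/8 + 3*G/40)
h(2, P(-2))² = (9/8 + (3/40)*2)² = (9/8 + 3/20)² = (51/40)² = 2601/1600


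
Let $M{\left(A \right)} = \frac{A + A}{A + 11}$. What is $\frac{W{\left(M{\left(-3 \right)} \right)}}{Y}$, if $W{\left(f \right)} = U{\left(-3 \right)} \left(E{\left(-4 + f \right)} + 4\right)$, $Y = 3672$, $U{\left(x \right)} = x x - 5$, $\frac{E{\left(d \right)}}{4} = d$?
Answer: $- \frac{5}{306} \approx -0.01634$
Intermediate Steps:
$E{\left(d \right)} = 4 d$
$U{\left(x \right)} = -5 + x^{2}$ ($U{\left(x \right)} = x^{2} - 5 = -5 + x^{2}$)
$M{\left(A \right)} = \frac{2 A}{11 + A}$
$W{\left(f \right)} = -48 + 16 f$ ($W{\left(f \right)} = \left(-5 + \left(-3\right)^{2}\right) \left(4 \left(-4 + f\right) + 4\right) = \left(-5 + 9\right) \left(\left(-16 + 4 f\right) + 4\right) = 4 \left(-12 + 4 f\right) = -48 + 16 f$)
$\frac{W{\left(M{\left(-3 \right)} \right)}}{Y} = \frac{-48 + 16 \cdot 2 \left(-3\right) \frac{1}{11 - 3}}{3672} = \left(-48 + 16 \cdot 2 \left(-3\right) \frac{1}{8}\right) \frac{1}{3672} = \left(-48 + 16 \left(- \frac{3}{4}\right)\right) \frac{1}{3672} = \left(-48 - 12\right) \frac{1}{3672} = \left(-60\right) \frac{1}{3672} = - \frac{5}{306}$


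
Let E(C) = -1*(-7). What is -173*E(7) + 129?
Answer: -1082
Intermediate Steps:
E(C) = 7
-173*E(7) + 129 = -173*7 + 129 = -1211 + 129 = -1082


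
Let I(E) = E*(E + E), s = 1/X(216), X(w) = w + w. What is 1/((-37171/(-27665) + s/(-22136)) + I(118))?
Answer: 264553534080/7367642274086767 ≈ 3.5907e-5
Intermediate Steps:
X(w) = 2*w
s = 1/432 (s = 1/(2*216) = 1/432 ≈ 0.0023148)
I(E) = 2*E² (I(E) = E*(2*E) = 2*E²)
1/((-37171/(-27665) + s/(-22136)) + I(118)) = 1/((-37171/(-27665) + (1/432)/(-22136)) + 2*118²) = 1/((-37171*(-1/27665) + (1/432)*(-1/22136)) + 2*13924) = 1/((37171/27665 - 1/9562752) + 27848) = 1/(355457026927/264553534080 + 27848) = 1/(7367642274086767/264553534080) = 264553534080/7367642274086767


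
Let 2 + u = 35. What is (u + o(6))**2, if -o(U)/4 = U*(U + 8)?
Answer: 91809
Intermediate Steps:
u = 33 (u = -2 + 35 = 33)
o(U) = -4*U*(8 + U) (o(U) = -4*U*(U + 8) = -4*U*(8 + U))
(u + o(6))**2 = (33 - 4*6*(8 + 6))**2 = (33 - 4*6*14)**2 = (33 - 336)**2 = (-303)**2 = 91809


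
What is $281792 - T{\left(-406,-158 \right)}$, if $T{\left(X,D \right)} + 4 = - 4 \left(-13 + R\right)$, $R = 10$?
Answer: $281784$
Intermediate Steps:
$T{\left(X,D \right)} = 8$ ($T{\left(X,D \right)} = -4 - 4 \left(-13 + 10\right) = -4 - -12 = -4 + 12 = 8$)
$281792 - T{\left(-406,-158 \right)} = 281792 - 8 = 281784$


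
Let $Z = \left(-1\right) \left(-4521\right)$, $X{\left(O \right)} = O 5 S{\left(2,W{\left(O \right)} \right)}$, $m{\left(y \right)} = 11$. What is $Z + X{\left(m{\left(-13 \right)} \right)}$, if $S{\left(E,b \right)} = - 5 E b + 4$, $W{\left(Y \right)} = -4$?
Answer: $6941$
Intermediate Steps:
$S{\left(E,b \right)} = 4 - 5 E b$ ($S{\left(E,b \right)} = - 5 E b + 4 = 4 - 5 E b$)
$X{\left(O \right)} = 220 O$ ($X{\left(O \right)} = O 5 \left(4 - 10 \left(-4\right)\right) = 5 O \left(4 + 40\right) = 5 O 44 = 220 O$)
$Z = 4521$
$Z + X{\left(m{\left(-13 \right)} \right)} = 4521 + 220 \cdot 11 = 4521 + 2420 = 6941$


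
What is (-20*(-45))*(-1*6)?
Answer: -5400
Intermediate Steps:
(-20*(-45))*(-1*6) = 900*(-6) = -5400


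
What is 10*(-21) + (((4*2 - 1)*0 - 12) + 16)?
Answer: -206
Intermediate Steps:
10*(-21) + (((4*2 - 1)*0 - 12) + 16) = -210 + (((8 - 1)*0 - 12) + 16) = -210 + ((7*0 - 12) + 16) = -210 + ((0 - 12) + 16) = -210 + (-12 + 16) = -210 + 4 = -206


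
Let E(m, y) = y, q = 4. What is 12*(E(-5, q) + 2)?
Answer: 72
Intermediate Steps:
12*(E(-5, q) + 2) = 12*(4 + 2) = 12*6 = 72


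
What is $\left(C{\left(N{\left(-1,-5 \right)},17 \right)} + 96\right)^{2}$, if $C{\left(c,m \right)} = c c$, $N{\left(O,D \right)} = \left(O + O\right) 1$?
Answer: $10000$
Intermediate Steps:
$N{\left(O,D \right)} = 2 O$ ($N{\left(O,D \right)} = 2 O 1 = 2 O$)
$C{\left(c,m \right)} = c^{2}$
$\left(C{\left(N{\left(-1,-5 \right)},17 \right)} + 96\right)^{2} = \left(\left(2 \left(-1\right)\right)^{2} + 96\right)^{2} = \left(\left(-2\right)^{2} + 96\right)^{2} = \left(4 + 96\right)^{2} = 100^{2} = 10000$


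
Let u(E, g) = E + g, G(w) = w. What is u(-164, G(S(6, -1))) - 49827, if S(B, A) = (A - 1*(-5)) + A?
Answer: -49988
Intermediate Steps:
S(B, A) = 5 + 2*A (S(B, A) = (A + 5) + A = (5 + A) + A = 5 + 2*A)
u(-164, G(S(6, -1))) - 49827 = (-164 + (5 + 2*(-1))) - 49827 = (-164 + (5 - 2)) - 49827 = (-164 + 3) - 49827 = -161 - 49827 = -49988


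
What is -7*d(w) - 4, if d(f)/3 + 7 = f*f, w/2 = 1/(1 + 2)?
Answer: 401/3 ≈ 133.67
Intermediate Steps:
w = 2/3 (w = 2/(1 + 2) = 2/3 ≈ 0.66667)
d(f) = -21 + 3*f**2 (d(f) = -21 + 3*(f*f) = -21 + 3*f**2)
-7*d(w) - 4 = -7*(-21 + 3*(2/3)**2) - 4 = -7*(-21 + 3*(4/9)) - 4 = -7*(-21 + 4/3) - 4 = -7*(-59/3) - 4 = 413/3 - 4 = 401/3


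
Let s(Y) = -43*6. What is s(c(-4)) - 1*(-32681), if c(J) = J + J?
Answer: 32423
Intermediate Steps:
c(J) = 2*J
s(Y) = -258 (s(Y) = -1*258 = -258)
s(c(-4)) - 1*(-32681) = -258 - 1*(-32681) = -258 + 32681 = 32423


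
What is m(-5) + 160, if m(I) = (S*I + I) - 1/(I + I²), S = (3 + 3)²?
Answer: -501/20 ≈ -25.050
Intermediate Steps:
S = 36 (S = 6² = 36)
m(I) = -1/(I + I²) + 37*I (m(I) = (36*I + I) - 1/(I + I²) = 37*I - 1/(I + I²) = -1/(I + I²) + 37*I)
m(-5) + 160 = (-1 + 37*(-5)² + 37*(-5)³)/((-5)*(1 - 5)) + 160 = -⅕*(-1 + 37*25 + 37*(-125))/(-4) + 160 = -⅕*(-¼)*(-1 + 925 - 4625) + 160 = -⅕*(-¼)*(-3701) + 160 = -3701/20 + 160 = -501/20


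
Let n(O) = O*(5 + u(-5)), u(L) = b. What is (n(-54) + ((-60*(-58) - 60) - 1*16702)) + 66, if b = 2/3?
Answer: -13522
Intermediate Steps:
b = ⅔ (b = 2*(⅓) = ⅔ ≈ 0.66667)
u(L) = ⅔
n(O) = 17*O/3 (n(O) = O*(5 + ⅔) = O*(17/3) = 17*O/3)
(n(-54) + ((-60*(-58) - 60) - 1*16702)) + 66 = ((17/3)*(-54) + ((-60*(-58) - 60) - 1*16702)) + 66 = (-306 + ((3480 - 60) - 16702)) + 66 = (-306 + (3420 - 16702)) + 66 = (-306 - 13282) + 66 = -13588 + 66 = -13522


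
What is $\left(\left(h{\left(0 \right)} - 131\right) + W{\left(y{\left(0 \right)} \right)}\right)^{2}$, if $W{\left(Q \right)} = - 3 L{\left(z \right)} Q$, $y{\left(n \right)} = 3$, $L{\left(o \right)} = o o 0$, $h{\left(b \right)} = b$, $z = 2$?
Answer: $17161$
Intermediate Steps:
$L{\left(o \right)} = 0$ ($L{\left(o \right)} = o^{2} \cdot 0 = 0$)
$W{\left(Q \right)} = 0$ ($W{\left(Q \right)} = \left(-3\right) 0 Q = 0 Q = 0$)
$\left(\left(h{\left(0 \right)} - 131\right) + W{\left(y{\left(0 \right)} \right)}\right)^{2} = \left(\left(0 - 131\right) + 0\right)^{2} = \left(-131 + 0\right)^{2} = \left(-131\right)^{2} = 17161$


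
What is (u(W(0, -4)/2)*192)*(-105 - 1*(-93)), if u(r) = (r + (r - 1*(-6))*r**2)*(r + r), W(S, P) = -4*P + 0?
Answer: -33325056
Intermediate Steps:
W(S, P) = -4*P
u(r) = 2*r*(r + r**2*(6 + r)) (u(r) = (r + (r + 6)*r**2)*(2*r) = (r + (6 + r)*r**2)*(2*r) = (r + r**2*(6 + r))*(2*r) = 2*r*(r + r**2*(6 + r)))
(u(W(0, -4)/2)*192)*(-105 - 1*(-93)) = ((2*(-4*(-4)/2)**2*(1 + (-4*(-4)/2)**2 + 6*(-4*(-4)/2)))*192)*(-105 - 1*(-93)) = ((2*(16*(1/2))**2*(1 + (16*(1/2))**2 + 6*(16*(1/2))))*192)*(-105 + 93) = ((2*8**2*(1 + 8**2 + 6*8))*192)*(-12) = ((2*64*(1 + 64 + 48))*192)*(-12) = ((2*64*113)*192)*(-12) = (14464*192)*(-12) = 2777088*(-12) = -33325056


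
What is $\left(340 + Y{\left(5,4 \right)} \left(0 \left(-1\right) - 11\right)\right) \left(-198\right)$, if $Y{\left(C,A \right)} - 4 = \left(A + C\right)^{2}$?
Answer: $117810$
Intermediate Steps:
$Y{\left(C,A \right)} = 4 + \left(A + C\right)^{2}$
$\left(340 + Y{\left(5,4 \right)} \left(0 \left(-1\right) - 11\right)\right) \left(-198\right) = \left(340 + \left(4 + \left(4 + 5\right)^{2}\right) \left(0 \left(-1\right) - 11\right)\right) \left(-198\right) = \left(340 + \left(4 + 9^{2}\right) \left(0 - 11\right)\right) \left(-198\right) = \left(340 + \left(4 + 81\right) \left(-11\right)\right) \left(-198\right) = \left(340 + 85 \left(-11\right)\right) \left(-198\right) = \left(340 - 935\right) \left(-198\right) = \left(-595\right) \left(-198\right) = 117810$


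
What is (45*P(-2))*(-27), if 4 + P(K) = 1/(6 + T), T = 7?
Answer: 61965/13 ≈ 4766.5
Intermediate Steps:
P(K) = -51/13 (P(K) = -4 + 1/(6 + 7) = -4 + 1/13 = -51/13)
(45*P(-2))*(-27) = (45*(-51/13))*(-27) = -2295/13*(-27) = 61965/13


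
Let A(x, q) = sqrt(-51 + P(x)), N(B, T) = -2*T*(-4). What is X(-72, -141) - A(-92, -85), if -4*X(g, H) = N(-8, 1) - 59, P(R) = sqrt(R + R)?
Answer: 51/4 - sqrt(-51 + 2*I*sqrt(46)) ≈ 11.808 - 7.2032*I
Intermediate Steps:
N(B, T) = 8*T
P(R) = sqrt(2)*sqrt(R) (P(R) = sqrt(2*R) = sqrt(2)*sqrt(R))
A(x, q) = sqrt(-51 + sqrt(2)*sqrt(x))
X(g, H) = 51/4 (X(g, H) = -(8*1 - 59)/4 = -(8 - 59)/4 = -1/4*(-51) = 51/4)
X(-72, -141) - A(-92, -85) = 51/4 - sqrt(-51 + sqrt(2)*sqrt(-92)) = 51/4 - sqrt(-51 + sqrt(2)*(2*I*sqrt(23))) = 51/4 - sqrt(-51 + 2*I*sqrt(46))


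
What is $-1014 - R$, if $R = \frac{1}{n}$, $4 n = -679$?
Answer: $- \frac{688502}{679} \approx -1014.0$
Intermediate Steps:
$n = - \frac{679}{4}$ ($n = \frac{1}{4} \left(-679\right) = - \frac{679}{4} \approx -169.75$)
$R = - \frac{4}{679}$ ($R = \frac{1}{- \frac{679}{4}} = - \frac{4}{679} \approx -0.005891$)
$-1014 - R = -1014 - - \frac{4}{679} = -1014 + \frac{4}{679} = - \frac{688502}{679}$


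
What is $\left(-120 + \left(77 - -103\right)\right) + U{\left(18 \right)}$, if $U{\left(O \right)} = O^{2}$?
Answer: $384$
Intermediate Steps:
$\left(-120 + \left(77 - -103\right)\right) + U{\left(18 \right)} = \left(-120 + \left(77 - -103\right)\right) + 18^{2} = \left(-120 + \left(77 + 103\right)\right) + 324 = \left(-120 + 180\right) + 324 = 60 + 324 = 384$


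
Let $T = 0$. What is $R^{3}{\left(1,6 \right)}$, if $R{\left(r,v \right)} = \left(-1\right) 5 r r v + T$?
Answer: $-27000$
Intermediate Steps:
$R{\left(r,v \right)} = - 5 v r^{2}$ ($R{\left(r,v \right)} = \left(-1\right) 5 r r v + 0 = - 5 r r v + 0 = - 5 r^{2} v + 0 = - 5 v r^{2} + 0 = - 5 v r^{2}$)
$R^{3}{\left(1,6 \right)} = \left(\left(-5\right) 6 \cdot 1^{2}\right)^{3} = \left(\left(-5\right) 6 \cdot 1\right)^{3} = \left(-30\right)^{3} = -27000$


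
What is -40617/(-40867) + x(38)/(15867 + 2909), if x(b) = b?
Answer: 382088869/383659396 ≈ 0.99591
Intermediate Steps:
-40617/(-40867) + x(38)/(15867 + 2909) = -40617/(-40867) + 38/(15867 + 2909) = -40617*(-1/40867) + 38/18776 = 40617/40867 + 38*(1/18776) = 40617/40867 + 19/9388 = 382088869/383659396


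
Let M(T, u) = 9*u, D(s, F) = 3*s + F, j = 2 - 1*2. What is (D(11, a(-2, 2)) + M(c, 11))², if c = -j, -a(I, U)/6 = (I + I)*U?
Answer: 32400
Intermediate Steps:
a(I, U) = -12*I*U (a(I, U) = -6*(I + I)*U = -6*2*I*U = -12*I*U)
j = 0 (j = 2 - 2 = 0)
D(s, F) = F + 3*s
c = 0 (c = -1*0 = 0)
(D(11, a(-2, 2)) + M(c, 11))² = ((-12*(-2)*2 + 3*11) + 9*11)² = ((48 + 33) + 99)² = (81 + 99)² = 180² = 32400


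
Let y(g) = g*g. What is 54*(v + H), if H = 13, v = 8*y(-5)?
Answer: 11502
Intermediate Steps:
y(g) = g²
v = 200 (v = 8*(-5)² = 8*25 = 200)
54*(v + H) = 54*(200 + 13) = 54*213 = 11502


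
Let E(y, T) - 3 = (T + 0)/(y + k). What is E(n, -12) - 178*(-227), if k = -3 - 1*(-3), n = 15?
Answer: 202041/5 ≈ 40408.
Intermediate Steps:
k = 0 (k = -3 + 3 = 0)
E(y, T) = 3 + T/y (E(y, T) = 3 + (T + 0)/(y + 0) = 3 + T/y)
E(n, -12) - 178*(-227) = (3 - 12/15) - 178*(-227) = (3 - 12*1/15) + 40406 = (3 - ⅘) + 40406 = 11/5 + 40406 = 202041/5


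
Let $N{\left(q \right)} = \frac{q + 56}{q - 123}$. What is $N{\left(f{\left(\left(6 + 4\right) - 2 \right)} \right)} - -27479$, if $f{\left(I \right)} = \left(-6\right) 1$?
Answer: $\frac{3544741}{129} \approx 27479.0$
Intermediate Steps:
$f{\left(I \right)} = -6$
$N{\left(q \right)} = \frac{56 + q}{-123 + q}$
$N{\left(f{\left(\left(6 + 4\right) - 2 \right)} \right)} - -27479 = \frac{56 - 6}{-123 - 6} - -27479 = \frac{1}{-129} \cdot 50 + 27479 = \left(- \frac{1}{129}\right) 50 + 27479 = - \frac{50}{129} + 27479 = \frac{3544741}{129}$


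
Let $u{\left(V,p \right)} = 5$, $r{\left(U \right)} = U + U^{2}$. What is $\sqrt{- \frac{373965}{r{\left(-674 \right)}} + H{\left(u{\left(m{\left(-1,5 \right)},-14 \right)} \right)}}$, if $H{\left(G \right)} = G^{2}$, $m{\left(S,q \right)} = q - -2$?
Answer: $\frac{\sqrt{4974238088170}}{453602} \approx 4.9169$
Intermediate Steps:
$m{\left(S,q \right)} = 2 + q$ ($m{\left(S,q \right)} = q + 2 = 2 + q$)
$\sqrt{- \frac{373965}{r{\left(-674 \right)}} + H{\left(u{\left(m{\left(-1,5 \right)},-14 \right)} \right)}} = \sqrt{- \frac{373965}{\left(-674\right) \left(1 - 674\right)} + 5^{2}} = \sqrt{- \frac{373965}{\left(-674\right) \left(-673\right)} + 25} = \sqrt{- \frac{373965}{453602} + 25} = \sqrt{\frac{10966085}{453602}} = \frac{\sqrt{4974238088170}}{453602}$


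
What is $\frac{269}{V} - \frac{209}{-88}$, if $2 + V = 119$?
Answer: $\frac{4375}{936} \approx 4.6741$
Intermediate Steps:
$V = 117$ ($V = -2 + 119 = 117$)
$\frac{269}{V} - \frac{209}{-88} = \frac{269}{117} - \frac{209}{-88} = 269 \cdot \frac{1}{117} - - \frac{19}{8} = \frac{269}{117} + \frac{19}{8} = \frac{4375}{936}$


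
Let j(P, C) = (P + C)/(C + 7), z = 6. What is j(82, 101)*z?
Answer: 61/6 ≈ 10.167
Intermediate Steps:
j(P, C) = (C + P)/(7 + C)
j(82, 101)*z = ((101 + 82)/(7 + 101))*6 = (183/108)*6 = ((1/108)*183)*6 = (61/36)*6 = 61/6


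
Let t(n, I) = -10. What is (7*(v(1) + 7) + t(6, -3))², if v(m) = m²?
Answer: 2116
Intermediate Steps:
(7*(v(1) + 7) + t(6, -3))² = (7*(1² + 7) - 10)² = (7*(1 + 7) - 10)² = (7*8 - 10)² = (56 - 10)² = 46² = 2116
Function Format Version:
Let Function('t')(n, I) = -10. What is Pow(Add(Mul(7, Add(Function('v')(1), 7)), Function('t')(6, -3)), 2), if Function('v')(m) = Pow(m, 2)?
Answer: 2116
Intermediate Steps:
Pow(Add(Mul(7, Add(Function('v')(1), 7)), Function('t')(6, -3)), 2) = Pow(Add(Mul(7, Add(Pow(1, 2), 7)), -10), 2) = Pow(Add(Mul(7, Add(1, 7)), -10), 2) = Pow(Add(Mul(7, 8), -10), 2) = Pow(Add(56, -10), 2) = Pow(46, 2) = 2116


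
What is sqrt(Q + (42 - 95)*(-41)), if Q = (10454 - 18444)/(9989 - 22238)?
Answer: sqrt(36236716187)/4083 ≈ 46.622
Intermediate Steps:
Q = 7990/12249 (Q = -7990/(-12249) = -7990*(-1/12249) = 7990/12249 ≈ 0.65230)
sqrt(Q + (42 - 95)*(-41)) = sqrt(7990/12249 + (42 - 95)*(-41)) = sqrt(7990/12249 - 53*(-41)) = sqrt(7990/12249 + 2173) = sqrt(26625067/12249) = sqrt(36236716187)/4083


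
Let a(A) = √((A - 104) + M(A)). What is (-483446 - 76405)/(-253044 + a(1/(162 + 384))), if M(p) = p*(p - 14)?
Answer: 42233180424939504/19088744906787737 + 305678646*I*√31011161/19088744906787737 ≈ 2.2125 + 8.9176e-5*I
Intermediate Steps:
M(p) = p*(-14 + p)
a(A) = √(-104 + A + A*(-14 + A)) (a(A) = √((A - 104) + A*(-14 + A)) = √((-104 + A) + A*(-14 + A)) = √(-104 + A + A*(-14 + A)))
(-483446 - 76405)/(-253044 + a(1/(162 + 384))) = (-483446 - 76405)/(-253044 + √(-104 + 1/(162 + 384) + (-14 + 1/(162 + 384))/(162 + 384))) = -559851/(-253044 + √(-104 + 1/546 + (-14 + 1/546)/546)) = -559851/(-253044 + √(-104 + 1/546 + (1/546)*(-7643/546))) = -559851/(-253044 + √(-104 + 1/546 - 7643/298116)) = -559851/(-253044 + √(-31011161/298116)) = -559851/(-253044 + I*√31011161/546)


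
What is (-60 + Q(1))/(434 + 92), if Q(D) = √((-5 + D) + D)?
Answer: -30/263 + I*√3/526 ≈ -0.11407 + 0.0032929*I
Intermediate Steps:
Q(D) = √(-5 + 2*D)
(-60 + Q(1))/(434 + 92) = (-60 + √(-5 + 2*1))/(434 + 92) = (-60 + √(-5 + 2))/526 = (-60 + √(-3))*(1/526) = (-60 + I*√3)*(1/526) = -30/263 + I*√3/526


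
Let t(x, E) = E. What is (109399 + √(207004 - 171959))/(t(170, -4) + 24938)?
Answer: 109399/24934 + √35045/24934 ≈ 4.3951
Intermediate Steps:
(109399 + √(207004 - 171959))/(t(170, -4) + 24938) = (109399 + √(207004 - 171959))/(-4 + 24938) = (109399 + √35045)/24934 = (109399 + √35045)*(1/24934) = 109399/24934 + √35045/24934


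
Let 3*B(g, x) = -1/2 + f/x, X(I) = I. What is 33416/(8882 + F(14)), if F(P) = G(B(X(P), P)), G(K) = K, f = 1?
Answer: 233912/62173 ≈ 3.7623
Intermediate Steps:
B(g, x) = -⅙ + 1/(3*x) (B(g, x) = (-1/2 + 1/x)/3 = (-1*½ + 1/x)/3 = (-½ + 1/x)/3 = -⅙ + 1/(3*x))
F(P) = (2 - P)/(6*P)
33416/(8882 + F(14)) = 33416/(8882 + (⅙)*(2 - 1*14)/14) = 33416/(8882 + (⅙)*(1/14)*(2 - 14)) = 33416/(8882 + (⅙)*(1/14)*(-12)) = 33416/(8882 - ⅐) = 33416/(62173/7) = 33416*(7/62173) = 233912/62173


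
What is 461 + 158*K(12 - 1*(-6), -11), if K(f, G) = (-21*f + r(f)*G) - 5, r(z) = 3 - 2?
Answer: -61791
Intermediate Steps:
r(z) = 1
K(f, G) = -5 + G - 21*f (K(f, G) = (-21*f + 1*G) - 5 = (-21*f + G) - 5 = (G - 21*f) - 5 = -5 + G - 21*f)
461 + 158*K(12 - 1*(-6), -11) = 461 + 158*(-5 - 11 - 21*(12 - 1*(-6))) = 461 + 158*(-5 - 11 - 21*(12 + 6)) = 461 + 158*(-5 - 11 - 21*18) = 461 + 158*(-5 - 11 - 378) = 461 + 158*(-394) = 461 - 62252 = -61791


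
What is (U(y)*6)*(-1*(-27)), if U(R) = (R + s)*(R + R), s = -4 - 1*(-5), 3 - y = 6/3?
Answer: 648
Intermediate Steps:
y = 1 (y = 3 - 6/3 = 3 - 1*2 = 3 - 2 = 1)
s = 1 (s = -4 + 5 = 1)
U(R) = 2*R*(1 + R) (U(R) = (R + 1)*(R + R) = (1 + R)*(2*R) = 2*R*(1 + R))
(U(y)*6)*(-1*(-27)) = ((2*1*(1 + 1))*6)*(-1*(-27)) = ((2*1*2)*6)*27 = (4*6)*27 = 24*27 = 648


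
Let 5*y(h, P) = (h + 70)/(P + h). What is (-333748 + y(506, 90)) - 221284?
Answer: -413498696/745 ≈ -5.5503e+5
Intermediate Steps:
y(h, P) = (70 + h)/(5*(P + h)) (y(h, P) = ((h + 70)/(P + h))/5 = ((70 + h)/(P + h))/5 = (70 + h)/(5*(P + h)))
(-333748 + y(506, 90)) - 221284 = (-333748 + (14 + (⅕)*506)/(90 + 506)) - 221284 = (-333748 + (14 + 506/5)/596) - 221284 = (-333748 + (1/596)*(576/5)) - 221284 = (-333748 + 144/745) - 221284 = -248642116/745 - 221284 = -413498696/745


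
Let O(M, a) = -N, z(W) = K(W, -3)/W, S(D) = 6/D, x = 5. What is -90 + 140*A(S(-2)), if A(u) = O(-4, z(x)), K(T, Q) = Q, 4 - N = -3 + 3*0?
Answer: -1070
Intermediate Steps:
N = 7 (N = 4 - (-3 + 3*0) = 4 - (-3 + 0) = 4 - 1*(-3) = 4 + 3 = 7)
z(W) = -3/W
O(M, a) = -7 (O(M, a) = -1*7 = -7)
A(u) = -7
-90 + 140*A(S(-2)) = -90 + 140*(-7) = -90 - 980 = -1070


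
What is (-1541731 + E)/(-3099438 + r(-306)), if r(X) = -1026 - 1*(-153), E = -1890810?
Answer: 3432541/3100311 ≈ 1.1072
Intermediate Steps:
r(X) = -873 (r(X) = -1026 + 153 = -873)
(-1541731 + E)/(-3099438 + r(-306)) = (-1541731 - 1890810)/(-3099438 - 873) = -3432541/(-3100311) = -3432541*(-1/3100311) = 3432541/3100311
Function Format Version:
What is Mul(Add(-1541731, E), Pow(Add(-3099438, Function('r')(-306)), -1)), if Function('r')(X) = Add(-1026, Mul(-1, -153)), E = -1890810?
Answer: Rational(3432541, 3100311) ≈ 1.1072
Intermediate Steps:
Function('r')(X) = -873 (Function('r')(X) = Add(-1026, 153) = -873)
Mul(Add(-1541731, E), Pow(Add(-3099438, Function('r')(-306)), -1)) = Mul(Add(-1541731, -1890810), Pow(Add(-3099438, -873), -1)) = Mul(-3432541, Pow(-3100311, -1)) = Mul(-3432541, Rational(-1, 3100311)) = Rational(3432541, 3100311)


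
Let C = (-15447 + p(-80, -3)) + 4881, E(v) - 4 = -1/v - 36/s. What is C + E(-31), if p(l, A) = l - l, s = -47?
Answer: -15387671/1457 ≈ -10561.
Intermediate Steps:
E(v) = 224/47 - 1/v (E(v) = 4 + (-1/v - 36/(-47)) = 4 + (-1/v - 36*(-1/47)) = 4 + (-1/v + 36/47) = 4 + (36/47 - 1/v) = 224/47 - 1/v)
p(l, A) = 0
C = -10566 (C = (-15447 + 0) + 4881 = -15447 + 4881 = -10566)
C + E(-31) = -10566 + (224/47 - 1/(-31)) = -10566 + (224/47 - 1*(-1/31)) = -10566 + (224/47 + 1/31) = -10566 + 6991/1457 = -15387671/1457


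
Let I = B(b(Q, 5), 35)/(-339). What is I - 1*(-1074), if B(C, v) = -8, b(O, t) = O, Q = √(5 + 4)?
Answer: 364094/339 ≈ 1074.0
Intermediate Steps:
Q = 3 (Q = √9 = 3)
I = 8/339 (I = -8/(-339) = -8*(-1/339) = 8/339 ≈ 0.023599)
I - 1*(-1074) = 8/339 - 1*(-1074) = 8/339 + 1074 = 364094/339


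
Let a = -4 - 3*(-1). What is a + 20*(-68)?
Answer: -1361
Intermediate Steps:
a = -1 (a = -4 + 3 = -1)
a + 20*(-68) = -1 + 20*(-68) = -1 - 1360 = -1361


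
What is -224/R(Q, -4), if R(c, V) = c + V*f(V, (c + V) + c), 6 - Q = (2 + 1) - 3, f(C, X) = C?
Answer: -112/11 ≈ -10.182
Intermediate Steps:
Q = 6 (Q = 6 - ((2 + 1) - 3) = 6 - (3 - 3) = 6 - 1*0 = 6 + 0 = 6)
R(c, V) = c + V**2 (R(c, V) = c + V*V = c + V**2)
-224/R(Q, -4) = -224/(6 + (-4)**2) = -224/(6 + 16) = -224/22 = -224*1/22 = -112/11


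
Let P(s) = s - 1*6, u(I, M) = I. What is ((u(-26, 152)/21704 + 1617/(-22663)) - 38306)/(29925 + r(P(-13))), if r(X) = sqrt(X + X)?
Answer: -14838000071515425/11591560853150252 + 9420952426359*I*sqrt(38)/220239656209854788 ≈ -1.2801 + 0.00026369*I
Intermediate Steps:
P(s) = -6 + s (P(s) = s - 6 = -6 + s)
r(X) = sqrt(2)*sqrt(X) (r(X) = sqrt(2*X) = sqrt(2)*sqrt(X))
((u(-26, 152)/21704 + 1617/(-22663)) - 38306)/(29925 + r(P(-13))) = ((-26/21704 + 1617/(-22663)) - 38306)/(29925 + sqrt(2)*sqrt(-6 - 13)) = ((-26*1/21704 + 1617*(-1/22663)) - 38306)/(29925 + sqrt(2)*sqrt(-19)) = ((-13/10852 - 1617/22663) - 38306)/(29925 + sqrt(2)*(I*sqrt(19))) = (-17842303/245938876 - 38306)/(29925 + I*sqrt(38)) = -9420952426359/(245938876*(29925 + I*sqrt(38)))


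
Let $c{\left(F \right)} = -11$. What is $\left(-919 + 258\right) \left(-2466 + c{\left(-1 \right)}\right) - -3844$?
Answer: $1641141$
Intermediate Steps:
$\left(-919 + 258\right) \left(-2466 + c{\left(-1 \right)}\right) - -3844 = \left(-919 + 258\right) \left(-2466 - 11\right) - -3844 = \left(-661\right) \left(-2477\right) + 3844 = 1637297 + 3844 = 1641141$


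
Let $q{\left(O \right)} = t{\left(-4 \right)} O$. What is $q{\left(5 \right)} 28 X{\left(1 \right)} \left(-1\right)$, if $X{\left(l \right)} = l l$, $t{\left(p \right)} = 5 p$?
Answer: $2800$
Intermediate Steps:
$X{\left(l \right)} = l^{2}$
$q{\left(O \right)} = - 20 O$ ($q{\left(O \right)} = 5 \left(-4\right) O = - 20 O$)
$q{\left(5 \right)} 28 X{\left(1 \right)} \left(-1\right) = \left(-20\right) 5 \cdot 28 \cdot 1^{2} \left(-1\right) = \left(-100\right) 28 \cdot 1 \left(-1\right) = \left(-2800\right) \left(-1\right) = 2800$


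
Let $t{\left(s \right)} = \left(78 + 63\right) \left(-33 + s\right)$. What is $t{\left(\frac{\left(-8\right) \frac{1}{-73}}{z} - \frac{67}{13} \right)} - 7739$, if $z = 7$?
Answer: $- \frac{87132809}{6643} \approx -13116.0$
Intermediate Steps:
$t{\left(s \right)} = -4653 + 141 s$ ($t{\left(s \right)} = 141 \left(-33 + s\right) = -4653 + 141 s$)
$t{\left(\frac{\left(-8\right) \frac{1}{-73}}{z} - \frac{67}{13} \right)} - 7739 = \left(-4653 + 141 \left(\frac{\left(-8\right) \frac{1}{-73}}{7} - \frac{67}{13}\right)\right) - 7739 = \left(-4653 + 141 \left(\left(-8\right) \left(- \frac{1}{73}\right) \frac{1}{7} - \frac{67}{13}\right)\right) - 7739 = \left(-4653 + 141 \left(\frac{8}{73} \cdot \frac{1}{7} - \frac{67}{13}\right)\right) - 7739 = \left(-4653 + 141 \left(\frac{8}{511} - \frac{67}{13}\right)\right) - 7739 = \left(-4653 + 141 \left(- \frac{34133}{6643}\right)\right) - 7739 = \left(-4653 - \frac{4812753}{6643}\right) - 7739 = - \frac{35722632}{6643} - 7739 = - \frac{87132809}{6643}$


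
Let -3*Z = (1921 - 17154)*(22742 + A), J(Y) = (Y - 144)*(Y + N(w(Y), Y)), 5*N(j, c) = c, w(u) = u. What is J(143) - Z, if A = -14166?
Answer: -653193614/15 ≈ -4.3546e+7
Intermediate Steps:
N(j, c) = c/5
J(Y) = 6*Y*(-144 + Y)/5 (J(Y) = (Y - 144)*(Y + Y/5) = (-144 + Y)*(6*Y/5) = 6*Y*(-144 + Y)/5)
Z = 130638208/3 (Z = -(1921 - 17154)*(22742 - 14166)/3 = -(-15233)*8576/3 = -⅓*(-130638208) = 130638208/3 ≈ 4.3546e+7)
J(143) - Z = (6/5)*143*(-144 + 143) - 1*130638208/3 = (6/5)*143*(-1) - 130638208/3 = -858/5 - 130638208/3 = -653193614/15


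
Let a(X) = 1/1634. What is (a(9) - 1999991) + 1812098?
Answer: -307017161/1634 ≈ -1.8789e+5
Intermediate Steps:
a(X) = 1/1634
(a(9) - 1999991) + 1812098 = (1/1634 - 1999991) + 1812098 = -3267985293/1634 + 1812098 = -307017161/1634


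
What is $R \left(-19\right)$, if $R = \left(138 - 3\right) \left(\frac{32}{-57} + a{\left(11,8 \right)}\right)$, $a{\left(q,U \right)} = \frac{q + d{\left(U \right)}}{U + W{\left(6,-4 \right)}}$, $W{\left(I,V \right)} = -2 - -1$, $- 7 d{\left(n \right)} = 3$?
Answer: $- \frac{119250}{49} \approx -2433.7$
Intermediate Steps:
$d{\left(n \right)} = - \frac{3}{7}$ ($d{\left(n \right)} = \left(- \frac{1}{7}\right) 3 = - \frac{3}{7}$)
$W{\left(I,V \right)} = -1$ ($W{\left(I,V \right)} = -2 + 1 = -1$)
$a{\left(q,U \right)} = \frac{- \frac{3}{7} + q}{-1 + U}$ ($a{\left(q,U \right)} = \frac{q - \frac{3}{7}}{U - 1} = \frac{- \frac{3}{7} + q}{-1 + U}$)
$R = \frac{119250}{931}$ ($R = \left(138 - 3\right) \left(\frac{32}{-57} + \frac{- \frac{3}{7} + 11}{-1 + 8}\right) = 135 \left(32 \left(- \frac{1}{57}\right) + \frac{1}{7} \cdot \frac{74}{7}\right) = 135 \left(- \frac{32}{57} + \frac{1}{7} \cdot \frac{74}{7}\right) = 135 \left(- \frac{32}{57} + \frac{74}{49}\right) = 135 \cdot \frac{2650}{2793} = \frac{119250}{931} \approx 128.09$)
$R \left(-19\right) = \frac{119250}{931} \left(-19\right) = - \frac{119250}{49}$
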